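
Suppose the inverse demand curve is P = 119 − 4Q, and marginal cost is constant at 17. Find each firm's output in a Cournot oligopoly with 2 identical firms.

With 2 symmetric Cournot firms, each firm's FOC gives 119 − 12q = 17, so q = 8.5, Q = 2·8.5 = 17, and P = 51.

q_i = 8.5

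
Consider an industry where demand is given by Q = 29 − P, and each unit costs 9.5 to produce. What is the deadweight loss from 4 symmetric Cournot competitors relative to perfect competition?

Inverting demand: P = 29 − Q.
Under competition P = MC = 9.5, so Q = (29 − 9.5)/1 = 19.5.
In a 4-firm Cournot equilibrium, symmetry and the first-order condition give q = (29 − 9.5)/(5) = 3.9. So Q = 15.6 and P = 13.4.
DWL is the triangle between Q = 15.6 and Q = 19.5: ½·(19.5 − 15.6)·(13.4 − 9.5) = 7.605.

DWL = 7.605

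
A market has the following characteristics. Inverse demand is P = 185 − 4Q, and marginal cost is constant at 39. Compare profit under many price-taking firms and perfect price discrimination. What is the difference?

π rises by 2664.5

Perfect competition: P = MC = 39, so 185 − 4Q = 39 and Q = 36.5.
Profit = (39 − 39)·36.5 = 0.
With perfect price discrimination, output is the efficient level Q = 36.5 (where demand meets MC), but every buyer pays their willingness to pay: CS = 0 and PS = total surplus.
PS equals the full surplus area, 2664.5. Profit = 2664.5 = 2664.5.
Change in profit: 2664.5 − 0 = 2664.5.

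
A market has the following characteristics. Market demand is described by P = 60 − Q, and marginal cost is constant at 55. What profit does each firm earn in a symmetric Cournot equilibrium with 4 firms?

With 4 symmetric Cournot firms, each firm's FOC gives 60 − 5q = 55, so q = 1, Q = 4·1 = 4, and P = 56.
Each firm's profit = (56 − 55)·1 = 1.

π_i = 1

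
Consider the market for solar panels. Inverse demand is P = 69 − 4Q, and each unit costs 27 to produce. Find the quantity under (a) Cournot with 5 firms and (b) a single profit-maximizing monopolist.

Cournot: Q = 8.75; Monopoly: Q = 5.25

Cournot with 5 identical firms: the symmetric best-response condition is 69 − 24q = 27. Each firm produces q = 1.75, total output Q = 8.75, price P = 34.
The monopolist equates marginal revenue to marginal cost: 69 − 8Q = 27, so Q = 5.25. From demand, P = 48.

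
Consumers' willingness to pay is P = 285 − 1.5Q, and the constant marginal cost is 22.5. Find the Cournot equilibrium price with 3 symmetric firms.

P = 88.125

In a 3-firm Cournot equilibrium, symmetry and the first-order condition give q = (285 − 22.5)/(6) = 43.75. So Q = 131.25 and P = 88.125.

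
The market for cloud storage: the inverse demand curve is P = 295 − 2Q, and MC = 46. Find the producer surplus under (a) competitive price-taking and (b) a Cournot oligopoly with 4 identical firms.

Competition: PS = 0; Cournot: PS = 4960.08

Competitive firms price at marginal cost: P = 46, giving Q = 124.5.
PS = (46 − 46)·124.5 = 0.
Cournot with 4 identical firms: the symmetric best-response condition is 295 − 10q = 46. Each firm produces q = 24.9, total output Q = 99.6, price P = 95.8.
PS = (95.8 − 46)·99.6 = 4960.08.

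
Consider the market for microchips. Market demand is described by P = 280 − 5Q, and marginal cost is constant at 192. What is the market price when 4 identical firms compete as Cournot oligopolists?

P = 209.6

With 4 symmetric Cournot firms, each firm's FOC gives 280 − 25q = 192, so q = 3.52, Q = 4·3.52 = 14.08, and P = 209.6.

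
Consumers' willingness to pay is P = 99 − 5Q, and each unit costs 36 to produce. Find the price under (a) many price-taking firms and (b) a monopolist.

Competition: P = 36; Monopoly: P = 67.5

Perfect competition: P = MC = 36, so 99 − 5Q = 36 and Q = 12.6.
Monopoly sets MR = MC: 99 − 10Q = 36 ⇒ Q = 6.3, P = 99 − 5·6.3 = 67.5.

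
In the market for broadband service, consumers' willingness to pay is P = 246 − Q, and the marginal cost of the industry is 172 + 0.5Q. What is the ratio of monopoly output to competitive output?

A monopolist chooses Q where MR = MC. MR = 246 − 2Q; setting this equal to 172 + 0.5Q gives Q = 29.6 and P = 216.4.
Competitive equilibrium sets price equal to marginal cost: 246 − Q = 172 + 0.5Q, so Q = 148/3 and P = 590/3.
Ratio Q_m/Q_c = 29.6/(148/3) = 0.6.

Q_m/Q_c = 0.6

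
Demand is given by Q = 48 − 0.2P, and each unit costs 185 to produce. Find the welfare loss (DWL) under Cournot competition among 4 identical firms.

DWL = 12.1

Inverting demand: P = 240 − 5Q.
Competitive firms price at marginal cost: P = 185, giving Q = 11.
Cournot with 4 identical firms: the symmetric best-response condition is 240 − 25q = 185. Each firm produces q = 2.2, total output Q = 8.8, price P = 196.
DWL is the triangle between Q = 8.8 and Q = 11: ½·(11 − 8.8)·(196 − 185) = 12.1.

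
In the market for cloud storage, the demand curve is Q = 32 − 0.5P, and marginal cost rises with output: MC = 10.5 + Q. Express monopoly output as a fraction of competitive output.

Q_m/Q_c = 0.6

Inverting demand: P = 64 − 2Q.
The monopolist equates marginal revenue to marginal cost: 64 − 4Q = 10.5 + Q, so Q = 10.7. From demand, P = 42.6.
Competitive equilibrium sets price equal to marginal cost: 64 − 2Q = 10.5 + Q, so Q = 107/6 and P = 85/3.
Ratio Q_m/Q_c = 10.7/(107/6) = 0.6.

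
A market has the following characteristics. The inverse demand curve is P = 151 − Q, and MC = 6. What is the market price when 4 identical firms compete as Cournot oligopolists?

Cournot with 4 identical firms: the symmetric best-response condition is 151 − 5q = 6. Each firm produces q = 29, total output Q = 116, price P = 35.

P = 35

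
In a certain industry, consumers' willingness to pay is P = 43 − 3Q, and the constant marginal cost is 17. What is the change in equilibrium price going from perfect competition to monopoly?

Equilibrium price rises by 13

Competitive firms price at marginal cost: P = 17, giving Q = 26/3.
The monopolist equates marginal revenue to marginal cost: 43 − 6Q = 17, so Q = 13/3. From demand, P = 30.
Change in equilibrium price: 30 − 17 = 13.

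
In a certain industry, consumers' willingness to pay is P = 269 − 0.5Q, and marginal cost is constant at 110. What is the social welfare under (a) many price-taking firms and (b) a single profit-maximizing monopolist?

Under competition P = MC = 110, so Q = (269 − 110)/0.5 = 318.
CS = ½·(269 − 110)·318 = 25281; PS = (110 − 110)·318 = 0; TS = 25281.
The monopolist equates marginal revenue to marginal cost: 269 − Q = 110, so Q = 159. From demand, P = 189.5.
CS = ½·(269 − 189.5)·159 = 6320.25; PS = (189.5 − 110)·159 = 12640.5; TS = 18960.75.

Competition: TS = 25281; Monopoly: TS = 18960.75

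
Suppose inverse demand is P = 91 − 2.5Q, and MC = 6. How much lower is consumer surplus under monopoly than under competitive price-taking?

CS falls by 1083.75

Perfect competition: P = MC = 6, so 91 − 2.5Q = 6 and Q = 34.
CS = ½·(91 − 6)·34 = 1445.
A monopolist chooses Q where MR = MC. MR = 91 − 5Q; setting this equal to 6 gives Q = 17 and P = 48.5.
CS = ½·(91 − 48.5)·17 = 361.25.
Change in consumer surplus: 361.25 − 1445 = −1083.75.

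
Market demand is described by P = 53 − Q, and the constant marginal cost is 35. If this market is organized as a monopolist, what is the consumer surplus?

CS = 40.5

The monopolist equates marginal revenue to marginal cost: 53 − 2Q = 35, so Q = 9. From demand, P = 44.
CS = ½·(53 − 44)·9 = 40.5.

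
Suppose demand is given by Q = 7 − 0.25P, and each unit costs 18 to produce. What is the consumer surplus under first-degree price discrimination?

CS = 0

Inverting demand: P = 28 − 4Q.
Under first-degree price discrimination the firm charges each unit its demand price and produces up to where P = MC, i.e. Q = 2.5. Consumer surplus is zero; producer surplus equals total surplus.
CS = 0.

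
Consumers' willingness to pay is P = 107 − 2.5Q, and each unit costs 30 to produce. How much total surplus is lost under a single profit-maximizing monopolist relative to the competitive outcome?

DWL = 296.45

Under competition P = MC = 30, so Q = (107 − 30)/2.5 = 30.8.
Monopoly sets MR = MC: 107 − 5Q = 30 ⇒ Q = 15.4, P = 107 − 2.5·15.4 = 68.5.
DWL is the triangle between Q = 15.4 and Q = 30.8: ½·(30.8 − 15.4)·(68.5 − 30) = 296.45.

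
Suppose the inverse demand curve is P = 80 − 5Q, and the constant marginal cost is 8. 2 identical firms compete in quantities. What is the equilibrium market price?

In a 2-firm Cournot equilibrium, symmetry and the first-order condition give q = (80 − 8)/(15) = 4.8. So Q = 9.6 and P = 32.

P = 32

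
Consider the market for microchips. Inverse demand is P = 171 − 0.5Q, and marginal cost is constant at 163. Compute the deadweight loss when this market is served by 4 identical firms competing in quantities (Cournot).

Competitive firms price at marginal cost: P = 163, giving Q = 16.
In a 4-firm Cournot equilibrium, symmetry and the first-order condition give q = (171 − 163)/(2.5) = 3.2. So Q = 12.8 and P = 164.6.
DWL is the triangle between Q = 12.8 and Q = 16: ½·(16 − 12.8)·(164.6 − 163) = 2.56.

DWL = 2.56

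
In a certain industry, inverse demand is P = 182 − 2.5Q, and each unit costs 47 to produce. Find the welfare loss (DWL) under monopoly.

DWL = 911.25

Competitive firms price at marginal cost: P = 47, giving Q = 54.
The monopolist equates marginal revenue to marginal cost: 182 − 5Q = 47, so Q = 27. From demand, P = 114.5.
DWL is the triangle between Q = 27 and Q = 54: ½·(54 − 27)·(114.5 − 47) = 911.25.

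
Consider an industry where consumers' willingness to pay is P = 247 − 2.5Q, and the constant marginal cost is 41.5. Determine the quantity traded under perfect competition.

Perfect competition: P = MC = 41.5, so 247 − 2.5Q = 41.5 and Q = 82.2.

Q = 82.2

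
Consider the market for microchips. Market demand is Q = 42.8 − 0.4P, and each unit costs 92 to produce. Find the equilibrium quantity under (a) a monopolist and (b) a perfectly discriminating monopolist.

Monopoly: Q = 3; Perfect PD: Q = 6

Inverting demand: P = 107 − 2.5Q.
The monopolist equates marginal revenue to marginal cost: 107 − 5Q = 92, so Q = 3. From demand, P = 99.5.
With perfect price discrimination, output is the efficient level Q = 6 (where demand meets MC), but every buyer pays their willingness to pay: CS = 0 and PS = total surplus.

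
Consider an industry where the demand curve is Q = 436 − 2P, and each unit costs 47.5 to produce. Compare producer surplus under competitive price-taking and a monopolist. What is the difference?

Producer surplus rises by 14535.125

Inverting demand: P = 218 − 0.5Q.
Competitive firms price at marginal cost: P = 47.5, giving Q = 341.
PS = (47.5 − 47.5)·341 = 0.
A monopolist chooses Q where MR = MC. MR = 218 − Q; setting this equal to 47.5 gives Q = 170.5 and P = 132.75.
PS = (132.75 − 47.5)·170.5 = 14535.125.
Change in producer surplus: 14535.125 − 0 = 14535.125.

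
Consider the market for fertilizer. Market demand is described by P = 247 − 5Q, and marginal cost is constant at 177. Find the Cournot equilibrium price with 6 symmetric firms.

With 6 symmetric Cournot firms, each firm's FOC gives 247 − 35q = 177, so q = 2, Q = 6·2 = 12, and P = 187.

P = 187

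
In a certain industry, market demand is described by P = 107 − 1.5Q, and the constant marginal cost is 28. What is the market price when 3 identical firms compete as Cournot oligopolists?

Cournot with 3 identical firms: the symmetric best-response condition is 107 − 6q = 28. Each firm produces q = 79/6, total output Q = 39.5, price P = 47.75.

P = 47.75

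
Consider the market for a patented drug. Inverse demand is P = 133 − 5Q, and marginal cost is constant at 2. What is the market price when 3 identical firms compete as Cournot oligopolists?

In a 3-firm Cournot equilibrium, symmetry and the first-order condition give q = (133 − 2)/(20) = 6.55. So Q = 19.65 and P = 34.75.

P = 34.75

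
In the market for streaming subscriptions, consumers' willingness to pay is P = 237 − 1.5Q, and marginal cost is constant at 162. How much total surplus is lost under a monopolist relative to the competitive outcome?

DWL = 468.75

Competitive firms price at marginal cost: P = 162, giving Q = 50.
A monopolist chooses Q where MR = MC. MR = 237 − 3Q; setting this equal to 162 gives Q = 25 and P = 199.5.
DWL is the triangle between Q = 25 and Q = 50: ½·(50 − 25)·(199.5 − 162) = 468.75.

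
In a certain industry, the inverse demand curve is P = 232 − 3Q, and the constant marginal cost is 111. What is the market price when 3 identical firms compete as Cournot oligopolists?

With 3 symmetric Cournot firms, each firm's FOC gives 232 − 12q = 111, so q = 121/12, Q = 3·121/12 = 30.25, and P = 141.25.

P = 141.25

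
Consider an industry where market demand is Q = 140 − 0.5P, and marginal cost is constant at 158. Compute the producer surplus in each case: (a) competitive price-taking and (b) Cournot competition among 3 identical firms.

Inverting demand: P = 280 − 2Q.
Competitive firms price at marginal cost: P = 158, giving Q = 61.
PS = (158 − 158)·61 = 0.
With 3 symmetric Cournot firms, each firm's FOC gives 280 − 8q = 158, so q = 15.25, Q = 3·15.25 = 45.75, and P = 188.5.
PS = (188.5 − 158)·45.75 = 1395.375.

Competition: PS = 0; Cournot: PS = 1395.375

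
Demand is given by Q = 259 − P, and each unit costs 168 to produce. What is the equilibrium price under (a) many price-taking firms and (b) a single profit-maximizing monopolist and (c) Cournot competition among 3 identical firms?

Competition: P = 168; Monopoly: P = 213.5; Cournot: P = 190.75

Inverting demand: P = 259 − Q.
Competitive firms price at marginal cost: P = 168, giving Q = 91.
A monopolist chooses Q where MR = MC. MR = 259 − 2Q; setting this equal to 168 gives Q = 45.5 and P = 213.5.
In a 3-firm Cournot equilibrium, symmetry and the first-order condition give q = (259 − 168)/(4) = 22.75. So Q = 68.25 and P = 190.75.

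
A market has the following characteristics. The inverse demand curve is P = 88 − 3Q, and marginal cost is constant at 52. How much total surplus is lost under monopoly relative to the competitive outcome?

DWL = 54

Competitive firms price at marginal cost: P = 52, giving Q = 12.
Monopoly sets MR = MC: 88 − 6Q = 52 ⇒ Q = 6, P = 88 − 3·6 = 70.
DWL is the triangle between Q = 6 and Q = 12: ½·(12 − 6)·(70 − 52) = 54.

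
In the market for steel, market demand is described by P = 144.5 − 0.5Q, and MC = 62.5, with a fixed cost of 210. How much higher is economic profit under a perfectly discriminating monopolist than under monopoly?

π rises by 3362

The monopolist equates marginal revenue to marginal cost: 144.5 − Q = 62.5, so Q = 82. From demand, P = 103.5.
Profit = (103.5 − 62.5)·82 − 210 = 3152.
With perfect price discrimination, output is the efficient level Q = 164 (where demand meets MC), but every buyer pays their willingness to pay: CS = 0 and PS = total surplus.
PS equals the full surplus area, 6724. Profit = 6724 − 210 = 6514.
Change in economic profit: 6514 − 3152 = 3362.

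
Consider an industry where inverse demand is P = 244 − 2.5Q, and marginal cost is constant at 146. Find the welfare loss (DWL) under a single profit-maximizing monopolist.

DWL = 480.2

Under competition P = MC = 146, so Q = (244 − 146)/2.5 = 39.2.
A monopolist chooses Q where MR = MC. MR = 244 − 5Q; setting this equal to 146 gives Q = 19.6 and P = 195.
DWL is the triangle between Q = 19.6 and Q = 39.2: ½·(39.2 − 19.6)·(195 − 146) = 480.2.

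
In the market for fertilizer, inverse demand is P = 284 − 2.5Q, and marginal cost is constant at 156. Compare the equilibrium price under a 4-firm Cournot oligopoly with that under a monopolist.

Cournot: P = 181.6; Monopoly: P = 220

Cournot with 4 identical firms: the symmetric best-response condition is 284 − 12.5q = 156. Each firm produces q = 10.24, total output Q = 40.96, price P = 181.6.
The monopolist equates marginal revenue to marginal cost: 284 − 5Q = 156, so Q = 25.6. From demand, P = 220.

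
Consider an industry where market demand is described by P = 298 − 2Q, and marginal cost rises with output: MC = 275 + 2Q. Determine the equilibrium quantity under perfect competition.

Competitive equilibrium sets price equal to marginal cost: 298 − 2Q = 275 + 2Q, so Q = 5.75 and P = 286.5.

Q = 5.75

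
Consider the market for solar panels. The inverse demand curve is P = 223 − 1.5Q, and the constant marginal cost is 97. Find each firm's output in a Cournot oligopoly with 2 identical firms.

Cournot with 2 identical firms: the symmetric best-response condition is 223 − 4.5q = 97. Each firm produces q = 28, total output Q = 56, price P = 139.

q_i = 28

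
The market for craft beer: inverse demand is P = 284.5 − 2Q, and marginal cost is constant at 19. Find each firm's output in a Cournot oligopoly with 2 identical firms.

q_i = 44.25

With 2 symmetric Cournot firms, each firm's FOC gives 284.5 − 6q = 19, so q = 44.25, Q = 2·44.25 = 88.5, and P = 107.5.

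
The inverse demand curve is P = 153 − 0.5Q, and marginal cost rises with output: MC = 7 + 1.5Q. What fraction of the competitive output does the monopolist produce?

Monopoly sets MR = MC: 153 − Q = 7 + 1.5Q ⇒ Q = 58.4, P = 153 − 0.5·58.4 = 123.8.
Competitive equilibrium sets price equal to marginal cost: 153 − 0.5Q = 7 + 1.5Q, so Q = 73 and P = 116.5.
Ratio Q_m/Q_c = 58.4/73 = 0.8.

Q_m/Q_c = 0.8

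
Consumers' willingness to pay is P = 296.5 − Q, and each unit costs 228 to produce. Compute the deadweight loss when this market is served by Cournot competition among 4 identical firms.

DWL = 93.845

Competitive firms price at marginal cost: P = 228, giving Q = 68.5.
In a 4-firm Cournot equilibrium, symmetry and the first-order condition give q = (296.5 − 228)/(5) = 13.7. So Q = 54.8 and P = 241.7.
DWL is the triangle between Q = 54.8 and Q = 68.5: ½·(68.5 − 54.8)·(241.7 − 228) = 93.845.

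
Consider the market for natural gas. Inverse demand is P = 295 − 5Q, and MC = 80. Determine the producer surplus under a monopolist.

Monopoly sets MR = MC: 295 − 10Q = 80 ⇒ Q = 21.5, P = 295 − 5·21.5 = 187.5.
PS = (187.5 − 80)·21.5 = 2311.25.

PS = 2311.25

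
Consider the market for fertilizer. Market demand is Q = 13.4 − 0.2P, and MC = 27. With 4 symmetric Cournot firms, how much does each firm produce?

Inverting demand: P = 67 − 5Q.
Cournot with 4 identical firms: the symmetric best-response condition is 67 − 25q = 27. Each firm produces q = 1.6, total output Q = 6.4, price P = 35.

q_i = 1.6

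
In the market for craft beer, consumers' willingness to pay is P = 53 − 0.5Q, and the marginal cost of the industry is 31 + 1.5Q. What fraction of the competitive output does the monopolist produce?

A monopolist chooses Q where MR = MC. MR = 53 − Q; setting this equal to 31 + 1.5Q gives Q = 8.8 and P = 48.6.
Competitive equilibrium sets price equal to marginal cost: 53 − 0.5Q = 31 + 1.5Q, so Q = 11 and P = 47.5.
Ratio Q_m/Q_c = 8.8/11 = 0.8.

Q_m/Q_c = 0.8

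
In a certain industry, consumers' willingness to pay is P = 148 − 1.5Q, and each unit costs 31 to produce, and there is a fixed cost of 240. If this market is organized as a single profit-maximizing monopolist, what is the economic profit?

Monopoly sets MR = MC: 148 − 3Q = 31 ⇒ Q = 39, P = 148 − 1.5·39 = 89.5.
Profit = (89.5 − 31)·39 − 240 = 2041.5.

Profit = 2041.5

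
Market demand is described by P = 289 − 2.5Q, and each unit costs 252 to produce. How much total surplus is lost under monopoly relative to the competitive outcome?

DWL = 68.45

Under competition P = MC = 252, so Q = (289 − 252)/2.5 = 14.8.
Monopoly sets MR = MC: 289 − 5Q = 252 ⇒ Q = 7.4, P = 289 − 2.5·7.4 = 270.5.
DWL is the triangle between Q = 7.4 and Q = 14.8: ½·(14.8 − 7.4)·(270.5 − 252) = 68.45.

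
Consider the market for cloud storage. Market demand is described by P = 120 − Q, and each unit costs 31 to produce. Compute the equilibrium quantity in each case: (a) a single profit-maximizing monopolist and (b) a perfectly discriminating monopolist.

Monopoly: Q = 44.5; Perfect PD: Q = 89

Monopoly sets MR = MC: 120 − 2Q = 31 ⇒ Q = 44.5, P = 120 − 44.5 = 75.5.
Under first-degree price discrimination the firm charges each unit its demand price and produces up to where P = MC, i.e. Q = 89. Consumer surplus is zero; producer surplus equals total surplus.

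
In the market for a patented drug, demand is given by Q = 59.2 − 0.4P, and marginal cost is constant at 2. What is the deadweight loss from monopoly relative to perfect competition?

DWL = 1065.8

Inverting demand: P = 148 − 2.5Q.
Competitive firms price at marginal cost: P = 2, giving Q = 58.4.
A monopolist chooses Q where MR = MC. MR = 148 − 5Q; setting this equal to 2 gives Q = 29.2 and P = 75.
DWL is the triangle between Q = 29.2 and Q = 58.4: ½·(58.4 − 29.2)·(75 − 2) = 1065.8.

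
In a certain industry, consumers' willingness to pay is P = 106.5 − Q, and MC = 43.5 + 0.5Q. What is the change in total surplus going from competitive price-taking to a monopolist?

TS falls by 211.68

Under competition P = MC: 106.5 − Q = 43.5 + 0.5Q ⇒ Q = 42, P = 64.5.
CS = ½·(106.5 − 64.5)·42 = 882; PS = (64.5·42 − 43.5·42 − ½·0.5·42²) = 441; TS = 1323.
Monopoly sets MR = MC: 106.5 − 2Q = 43.5 + 0.5Q ⇒ Q = 25.2, P = 106.5 − 25.2 = 81.3.
CS = ½·(106.5 − 81.3)·25.2 = 317.52; PS = (81.3·25.2 − 43.5·25.2 − ½·0.5·25.2²) = 793.8; TS = 1111.32.
Change in total surplus: 1111.32 − 1323 = −211.68.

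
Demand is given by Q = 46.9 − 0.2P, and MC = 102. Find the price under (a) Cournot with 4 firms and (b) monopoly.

Inverting demand: P = 234.5 − 5Q.
In a 4-firm Cournot equilibrium, symmetry and the first-order condition give q = (234.5 − 102)/(25) = 5.3. So Q = 21.2 and P = 128.5.
Monopoly sets MR = MC: 234.5 − 10Q = 102 ⇒ Q = 13.25, P = 234.5 − 5·13.25 = 168.25.

Cournot: P = 128.5; Monopoly: P = 168.25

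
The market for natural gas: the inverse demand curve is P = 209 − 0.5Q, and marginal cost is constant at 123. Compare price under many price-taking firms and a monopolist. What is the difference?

P rises by 43

Competitive firms price at marginal cost: P = 123, giving Q = 172.
A monopolist chooses Q where MR = MC. MR = 209 − Q; setting this equal to 123 gives Q = 86 and P = 166.
Change in price: 166 − 123 = 43.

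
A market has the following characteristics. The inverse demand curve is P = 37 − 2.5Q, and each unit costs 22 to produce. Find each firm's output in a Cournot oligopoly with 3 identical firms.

q_i = 1.5

With 3 symmetric Cournot firms, each firm's FOC gives 37 − 10q = 22, so q = 1.5, Q = 3·1.5 = 4.5, and P = 25.75.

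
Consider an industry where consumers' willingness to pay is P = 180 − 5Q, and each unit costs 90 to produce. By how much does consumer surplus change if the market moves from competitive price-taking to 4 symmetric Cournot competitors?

Consumer surplus falls by 291.6

Perfect competition: P = MC = 90, so 180 − 5Q = 90 and Q = 18.
CS = ½·(180 − 90)·18 = 810.
In a 4-firm Cournot equilibrium, symmetry and the first-order condition give q = (180 − 90)/(25) = 3.6. So Q = 14.4 and P = 108.
CS = ½·(180 − 108)·14.4 = 518.4.
Change in consumer surplus: 518.4 − 810 = −291.6.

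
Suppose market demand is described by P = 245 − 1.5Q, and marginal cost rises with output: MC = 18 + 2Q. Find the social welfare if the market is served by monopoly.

The monopolist equates marginal revenue to marginal cost: 245 − 3Q = 18 + 2Q, so Q = 45.4. From demand, P = 176.9.
CS = ½·(245 − 176.9)·45.4 = 1545.87; PS = (176.9·45.4 − 18·45.4 − ½·2·45.4²) = 5152.9; TS = 6698.77.

TS = 6698.77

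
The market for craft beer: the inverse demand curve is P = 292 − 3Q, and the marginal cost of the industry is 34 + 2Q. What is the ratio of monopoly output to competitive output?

Q_m/Q_c = 0.625

Monopoly sets MR = MC: 292 − 6Q = 34 + 2Q ⇒ Q = 32.25, P = 292 − 3·32.25 = 195.25.
Under competition P = MC: 292 − 3Q = 34 + 2Q ⇒ Q = 51.6, P = 137.2.
Ratio Q_m/Q_c = 32.25/51.6 = 0.625.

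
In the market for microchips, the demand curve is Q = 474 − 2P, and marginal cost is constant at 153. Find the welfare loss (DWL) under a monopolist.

Inverting demand: P = 237 − 0.5Q.
Perfect competition: P = MC = 153, so 237 − 0.5Q = 153 and Q = 168.
A monopolist chooses Q where MR = MC. MR = 237 − Q; setting this equal to 153 gives Q = 84 and P = 195.
DWL is the triangle between Q = 84 and Q = 168: ½·(168 − 84)·(195 − 153) = 1764.

DWL = 1764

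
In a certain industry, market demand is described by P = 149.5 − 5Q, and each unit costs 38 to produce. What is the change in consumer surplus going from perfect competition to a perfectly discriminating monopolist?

Perfect competition: P = MC = 38, so 149.5 − 5Q = 38 and Q = 22.3.
CS = ½·(149.5 − 38)·22.3 = 1243.225.
Under first-degree price discrimination the firm charges each unit its demand price and produces up to where P = MC, i.e. Q = 22.3. Consumer surplus is zero; producer surplus equals total surplus.
CS = 0.
Change in consumer surplus: 0 − 1243.225 = −1243.225.

Consumer surplus falls by 1243.225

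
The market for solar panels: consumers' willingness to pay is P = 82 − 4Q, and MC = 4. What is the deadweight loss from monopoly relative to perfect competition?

Perfect competition: P = MC = 4, so 82 − 4Q = 4 and Q = 19.5.
The monopolist equates marginal revenue to marginal cost: 82 − 8Q = 4, so Q = 9.75. From demand, P = 43.
DWL is the triangle between Q = 9.75 and Q = 19.5: ½·(19.5 − 9.75)·(43 − 4) = 190.125.

DWL = 190.125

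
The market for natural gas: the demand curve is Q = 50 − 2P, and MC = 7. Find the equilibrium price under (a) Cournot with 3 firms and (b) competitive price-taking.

Inverting demand: P = 25 − 0.5Q.
Cournot with 3 identical firms: the symmetric best-response condition is 25 − 2q = 7. Each firm produces q = 9, total output Q = 27, price P = 11.5.
Perfect competition: P = MC = 7, so 25 − 0.5Q = 7 and Q = 36.

Cournot: P = 11.5; Competition: P = 7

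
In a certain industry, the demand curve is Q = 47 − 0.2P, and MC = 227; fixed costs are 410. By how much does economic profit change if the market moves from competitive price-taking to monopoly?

Inverting demand: P = 235 − 5Q.
Perfect competition: P = MC = 227, so 235 − 5Q = 227 and Q = 1.6.
Profit = (227 − 227)·1.6 − 410 = −410.
A monopolist chooses Q where MR = MC. MR = 235 − 10Q; setting this equal to 227 gives Q = 0.8 and P = 231.
Profit = (231 − 227)·0.8 − 410 = −406.8.
Change in economic profit: −406.8 − −410 = 3.2.

Economic profit rises by 3.2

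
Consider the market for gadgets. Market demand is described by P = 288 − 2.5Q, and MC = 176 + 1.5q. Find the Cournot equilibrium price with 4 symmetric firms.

P = 208

With 4 symmetric Cournot firms, each firm's FOC gives 288 − 12.5q = 176 + 1.5q, so q = 8, Q = 4·8 = 32, and P = 208.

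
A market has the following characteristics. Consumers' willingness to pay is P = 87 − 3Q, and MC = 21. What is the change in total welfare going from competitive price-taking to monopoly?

Competitive firms price at marginal cost: P = 21, giving Q = 22.
CS = ½·(87 − 21)·22 = 726; PS = (21 − 21)·22 = 0; TS = 726.
The monopolist equates marginal revenue to marginal cost: 87 − 6Q = 21, so Q = 11. From demand, P = 54.
CS = ½·(87 − 54)·11 = 181.5; PS = (54 − 21)·11 = 363; TS = 544.5.
Change in total welfare: 544.5 − 726 = −181.5.

TS falls by 181.5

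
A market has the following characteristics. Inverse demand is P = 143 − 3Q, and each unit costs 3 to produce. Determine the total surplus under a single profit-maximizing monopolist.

The monopolist equates marginal revenue to marginal cost: 143 − 6Q = 3, so Q = 70/3. From demand, P = 73.
CS = ½·(143 − 73)·70/3 = 2450/3; PS = (73 − 3)·70/3 = 4900/3; TS = 2450.

TS = 2450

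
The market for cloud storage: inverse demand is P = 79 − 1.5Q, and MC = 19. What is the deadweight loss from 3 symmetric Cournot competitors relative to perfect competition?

DWL = 75

Under competition P = MC = 19, so Q = (79 − 19)/1.5 = 40.
Cournot with 3 identical firms: the symmetric best-response condition is 79 − 6q = 19. Each firm produces q = 10, total output Q = 30, price P = 34.
DWL is the triangle between Q = 30 and Q = 40: ½·(40 − 30)·(34 − 19) = 75.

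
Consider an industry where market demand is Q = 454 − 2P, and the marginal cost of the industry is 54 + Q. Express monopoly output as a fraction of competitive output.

Inverting demand: P = 227 − 0.5Q.
A monopolist chooses Q where MR = MC. MR = 227 − Q; setting this equal to 54 + Q gives Q = 86.5 and P = 183.75.
Under competition P = MC: 227 − 0.5Q = 54 + Q ⇒ Q = 346/3, P = 508/3.
Ratio Q_m/Q_c = 86.5/(346/3) = 0.75.

Q_m/Q_c = 0.75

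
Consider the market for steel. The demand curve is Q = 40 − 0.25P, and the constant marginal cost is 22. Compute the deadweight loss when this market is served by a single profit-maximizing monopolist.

Inverting demand: P = 160 − 4Q.
Under competition P = MC = 22, so Q = (160 − 22)/4 = 34.5.
The monopolist equates marginal revenue to marginal cost: 160 − 8Q = 22, so Q = 17.25. From demand, P = 91.
DWL is the triangle between Q = 17.25 and Q = 34.5: ½·(34.5 − 17.25)·(91 − 22) = 595.125.

DWL = 595.125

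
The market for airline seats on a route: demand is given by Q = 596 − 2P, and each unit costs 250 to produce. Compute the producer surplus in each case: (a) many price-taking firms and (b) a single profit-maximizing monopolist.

Inverting demand: P = 298 − 0.5Q.
Competitive firms price at marginal cost: P = 250, giving Q = 96.
PS = (250 − 250)·96 = 0.
Monopoly sets MR = MC: 298 − Q = 250 ⇒ Q = 48, P = 298 − 0.5·48 = 274.
PS = (274 − 250)·48 = 1152.

Competition: PS = 0; Monopoly: PS = 1152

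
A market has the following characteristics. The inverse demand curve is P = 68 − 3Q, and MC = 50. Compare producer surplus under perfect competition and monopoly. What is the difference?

Competitive firms price at marginal cost: P = 50, giving Q = 6.
PS = (50 − 50)·6 = 0.
A monopolist chooses Q where MR = MC. MR = 68 − 6Q; setting this equal to 50 gives Q = 3 and P = 59.
PS = (59 − 50)·3 = 27.
Change in producer surplus: 27 − 0 = 27.

PS rises by 27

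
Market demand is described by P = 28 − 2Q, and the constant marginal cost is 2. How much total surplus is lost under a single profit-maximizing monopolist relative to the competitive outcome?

DWL = 42.25

Perfect competition: P = MC = 2, so 28 − 2Q = 2 and Q = 13.
The monopolist equates marginal revenue to marginal cost: 28 − 4Q = 2, so Q = 6.5. From demand, P = 15.
DWL is the triangle between Q = 6.5 and Q = 13: ½·(13 − 6.5)·(15 − 2) = 42.25.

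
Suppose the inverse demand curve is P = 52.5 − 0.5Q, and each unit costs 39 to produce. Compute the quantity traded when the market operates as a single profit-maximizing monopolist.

The monopolist equates marginal revenue to marginal cost: 52.5 − Q = 39, so Q = 13.5. From demand, P = 45.75.

Q = 13.5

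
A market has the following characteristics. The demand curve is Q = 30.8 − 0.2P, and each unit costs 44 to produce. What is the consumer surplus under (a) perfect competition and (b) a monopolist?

Inverting demand: P = 154 − 5Q.
Competitive firms price at marginal cost: P = 44, giving Q = 22.
CS = ½·(154 − 44)·22 = 1210.
A monopolist chooses Q where MR = MC. MR = 154 − 10Q; setting this equal to 44 gives Q = 11 and P = 99.
CS = ½·(154 − 99)·11 = 302.5.

Competition: CS = 1210; Monopoly: CS = 302.5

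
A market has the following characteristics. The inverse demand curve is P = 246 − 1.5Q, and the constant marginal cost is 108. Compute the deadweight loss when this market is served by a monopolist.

Perfect competition: P = MC = 108, so 246 − 1.5Q = 108 and Q = 92.
A monopolist chooses Q where MR = MC. MR = 246 − 3Q; setting this equal to 108 gives Q = 46 and P = 177.
DWL is the triangle between Q = 46 and Q = 92: ½·(92 − 46)·(177 − 108) = 1587.

DWL = 1587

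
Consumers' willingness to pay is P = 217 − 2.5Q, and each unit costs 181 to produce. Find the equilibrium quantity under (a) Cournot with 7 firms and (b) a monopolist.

Cournot: Q = 12.6; Monopoly: Q = 7.2

Cournot with 7 identical firms: the symmetric best-response condition is 217 − 20q = 181. Each firm produces q = 1.8, total output Q = 12.6, price P = 185.5.
A monopolist chooses Q where MR = MC. MR = 217 − 5Q; setting this equal to 181 gives Q = 7.2 and P = 199.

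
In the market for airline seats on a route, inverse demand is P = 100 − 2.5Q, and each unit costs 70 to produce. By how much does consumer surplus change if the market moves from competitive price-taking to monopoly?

CS falls by 135

Under competition P = MC = 70, so Q = (100 − 70)/2.5 = 12.
CS = ½·(100 − 70)·12 = 180.
The monopolist equates marginal revenue to marginal cost: 100 − 5Q = 70, so Q = 6. From demand, P = 85.
CS = ½·(100 − 85)·6 = 45.
Change in consumer surplus: 45 − 180 = −135.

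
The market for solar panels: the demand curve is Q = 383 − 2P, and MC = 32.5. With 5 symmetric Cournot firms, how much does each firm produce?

Inverting demand: P = 191.5 − 0.5Q.
Cournot with 5 identical firms: the symmetric best-response condition is 191.5 − 3q = 32.5. Each firm produces q = 53, total output Q = 265, price P = 59.

q_i = 53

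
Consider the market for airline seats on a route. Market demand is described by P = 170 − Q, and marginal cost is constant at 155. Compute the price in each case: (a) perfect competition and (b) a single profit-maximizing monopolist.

Competition: P = 155; Monopoly: P = 162.5

Competitive firms price at marginal cost: P = 155, giving Q = 15.
Monopoly sets MR = MC: 170 − 2Q = 155 ⇒ Q = 7.5, P = 170 − 7.5 = 162.5.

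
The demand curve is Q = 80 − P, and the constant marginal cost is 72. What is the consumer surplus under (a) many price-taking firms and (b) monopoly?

Competition: CS = 32; Monopoly: CS = 8

Inverting demand: P = 80 − Q.
Under competition P = MC = 72, so Q = (80 − 72)/1 = 8.
CS = ½·(80 − 72)·8 = 32.
Monopoly sets MR = MC: 80 − 2Q = 72 ⇒ Q = 4, P = 80 − 4 = 76.
CS = ½·(80 − 76)·4 = 8.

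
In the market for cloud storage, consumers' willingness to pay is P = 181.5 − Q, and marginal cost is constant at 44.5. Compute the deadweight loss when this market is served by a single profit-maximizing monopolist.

DWL = 2346.125

Under competition P = MC = 44.5, so Q = (181.5 − 44.5)/1 = 137.
Monopoly sets MR = MC: 181.5 − 2Q = 44.5 ⇒ Q = 68.5, P = 181.5 − 68.5 = 113.
DWL is the triangle between Q = 68.5 and Q = 137: ½·(137 − 68.5)·(113 − 44.5) = 2346.125.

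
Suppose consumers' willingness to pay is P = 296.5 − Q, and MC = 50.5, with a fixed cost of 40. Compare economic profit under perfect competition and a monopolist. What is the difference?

Economic profit rises by 15129

Competitive firms price at marginal cost: P = 50.5, giving Q = 246.
Profit = (50.5 − 50.5)·246 − 40 = −40.
Monopoly sets MR = MC: 296.5 − 2Q = 50.5 ⇒ Q = 123, P = 296.5 − 123 = 173.5.
Profit = (173.5 − 50.5)·123 − 40 = 15089.
Change in economic profit: 15089 − −40 = 15129.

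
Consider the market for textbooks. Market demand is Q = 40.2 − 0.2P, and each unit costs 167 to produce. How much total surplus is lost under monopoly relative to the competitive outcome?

DWL = 28.9

Inverting demand: P = 201 − 5Q.
Under competition P = MC = 167, so Q = (201 − 167)/5 = 6.8.
A monopolist chooses Q where MR = MC. MR = 201 − 10Q; setting this equal to 167 gives Q = 3.4 and P = 184.
DWL is the triangle between Q = 3.4 and Q = 6.8: ½·(6.8 − 3.4)·(184 − 167) = 28.9.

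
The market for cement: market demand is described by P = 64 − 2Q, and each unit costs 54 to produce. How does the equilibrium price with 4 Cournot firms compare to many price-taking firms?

Cournot with 4 identical firms: the symmetric best-response condition is 64 − 10q = 54. Each firm produces q = 1, total output Q = 4, price P = 56.
Competitive firms price at marginal cost: P = 54, giving Q = 5.

Cournot: P = 56; Competition: P = 54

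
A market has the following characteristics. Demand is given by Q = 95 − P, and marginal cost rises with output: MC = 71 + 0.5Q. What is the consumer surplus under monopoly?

CS = 46.08

Inverting demand: P = 95 − Q.
The monopolist equates marginal revenue to marginal cost: 95 − 2Q = 71 + 0.5Q, so Q = 9.6. From demand, P = 85.4.
CS = ½·(95 − 85.4)·9.6 = 46.08.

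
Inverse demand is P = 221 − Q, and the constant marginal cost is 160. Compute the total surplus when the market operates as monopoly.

A monopolist chooses Q where MR = MC. MR = 221 − 2Q; setting this equal to 160 gives Q = 30.5 and P = 190.5.
CS = ½·(221 − 190.5)·30.5 = 465.125; PS = (190.5 − 160)·30.5 = 930.25; TS = 1395.375.

TS = 1395.375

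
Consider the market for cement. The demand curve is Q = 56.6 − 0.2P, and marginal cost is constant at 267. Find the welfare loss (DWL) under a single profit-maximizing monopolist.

Inverting demand: P = 283 − 5Q.
Under competition P = MC = 267, so Q = (283 − 267)/5 = 3.2.
The monopolist equates marginal revenue to marginal cost: 283 − 10Q = 267, so Q = 1.6. From demand, P = 275.
DWL is the triangle between Q = 1.6 and Q = 3.2: ½·(3.2 − 1.6)·(275 − 267) = 6.4.

DWL = 6.4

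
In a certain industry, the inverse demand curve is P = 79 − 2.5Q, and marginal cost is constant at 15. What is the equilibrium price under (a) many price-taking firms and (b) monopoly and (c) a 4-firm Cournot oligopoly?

Under competition P = MC = 15, so Q = (79 − 15)/2.5 = 25.6.
The monopolist equates marginal revenue to marginal cost: 79 − 5Q = 15, so Q = 12.8. From demand, P = 47.
In a 4-firm Cournot equilibrium, symmetry and the first-order condition give q = (79 − 15)/(12.5) = 5.12. So Q = 20.48 and P = 27.8.

Competition: P = 15; Monopoly: P = 47; Cournot: P = 27.8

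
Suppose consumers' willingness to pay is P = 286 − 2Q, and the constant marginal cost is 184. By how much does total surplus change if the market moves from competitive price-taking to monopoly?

Perfect competition: P = MC = 184, so 286 − 2Q = 184 and Q = 51.
CS = ½·(286 − 184)·51 = 2601; PS = (184 − 184)·51 = 0; TS = 2601.
The monopolist equates marginal revenue to marginal cost: 286 − 4Q = 184, so Q = 25.5. From demand, P = 235.
CS = ½·(286 − 235)·25.5 = 650.25; PS = (235 − 184)·25.5 = 1300.5; TS = 1950.75.
Change in total surplus: 1950.75 − 2601 = −650.25.

TS falls by 650.25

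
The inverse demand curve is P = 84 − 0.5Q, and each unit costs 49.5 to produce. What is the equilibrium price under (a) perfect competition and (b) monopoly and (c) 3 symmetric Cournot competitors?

Competition: P = 49.5; Monopoly: P = 66.75; Cournot: P = 58.125

Competitive firms price at marginal cost: P = 49.5, giving Q = 69.
A monopolist chooses Q where MR = MC. MR = 84 − Q; setting this equal to 49.5 gives Q = 34.5 and P = 66.75.
In a 3-firm Cournot equilibrium, symmetry and the first-order condition give q = (84 − 49.5)/(2) = 17.25. So Q = 51.75 and P = 58.125.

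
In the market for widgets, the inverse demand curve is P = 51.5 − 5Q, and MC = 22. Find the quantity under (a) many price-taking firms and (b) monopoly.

Competition: Q = 5.9; Monopoly: Q = 2.95

Perfect competition: P = MC = 22, so 51.5 − 5Q = 22 and Q = 5.9.
The monopolist equates marginal revenue to marginal cost: 51.5 − 10Q = 22, so Q = 2.95. From demand, P = 36.75.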